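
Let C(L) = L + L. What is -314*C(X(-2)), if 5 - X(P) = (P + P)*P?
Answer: 1884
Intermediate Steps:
X(P) = 5 - 2*P² (X(P) = 5 - (P + P)*P = 5 - 2*P*P = 5 - 2*P²)
C(L) = 2*L
-314*C(X(-2)) = -628*(5 - 2*(-2)²) = -628*(5 - 2*4) = -628*(5 - 8) = -628*(-3) = -314*(-6) = 1884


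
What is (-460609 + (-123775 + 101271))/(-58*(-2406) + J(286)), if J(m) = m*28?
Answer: -483113/147556 ≈ -3.2741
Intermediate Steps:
J(m) = 28*m
(-460609 + (-123775 + 101271))/(-58*(-2406) + J(286)) = (-460609 + (-123775 + 101271))/(-58*(-2406) + 28*286) = (-460609 - 22504)/(139548 + 8008) = -483113/147556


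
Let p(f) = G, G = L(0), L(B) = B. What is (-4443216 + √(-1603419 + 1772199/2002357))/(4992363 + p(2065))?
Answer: -1481072/1664121 + 4*I*√401799899591837943/9996492999591 ≈ -0.89 + 0.00025364*I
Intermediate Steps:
G = 0
p(f) = 0
(-4443216 + √(-1603419 + 1772199/2002357))/(4992363 + p(2065)) = (-4443216 + √(-1603419 + 1772199/2002357))/(4992363 + 0) = (-4443216 + √(-1603419 + 1772199*(1/2002357)))/4992363 = (-4443216 + √(-1603419 + 1772199/2002357))*(1/4992363) = (-4443216 + √(-3210615486384/2002357))*(1/4992363) = (-4443216 + 4*I*√401799899591837943/2002357)*(1/4992363) = -1481072/1664121 + 4*I*√401799899591837943/9996492999591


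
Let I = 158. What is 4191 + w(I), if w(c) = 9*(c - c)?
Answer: 4191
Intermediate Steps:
w(c) = 0 (w(c) = 9*0 = 0)
4191 + w(I) = 4191 + 0 = 4191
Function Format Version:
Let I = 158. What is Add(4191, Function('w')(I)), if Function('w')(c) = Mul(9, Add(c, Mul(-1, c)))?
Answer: 4191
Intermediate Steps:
Function('w')(c) = 0 (Function('w')(c) = Mul(9, 0) = 0)
Add(4191, Function('w')(I)) = Add(4191, 0) = 4191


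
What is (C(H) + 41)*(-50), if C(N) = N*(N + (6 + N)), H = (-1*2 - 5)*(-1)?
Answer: -9050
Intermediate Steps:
H = 7 (H = (-2 - 5)*(-1) = -7*(-1) = 7)
C(N) = N*(6 + 2*N)
(C(H) + 41)*(-50) = (2*7*(3 + 7) + 41)*(-50) = (2*7*10 + 41)*(-50) = (140 + 41)*(-50) = 181*(-50) = -9050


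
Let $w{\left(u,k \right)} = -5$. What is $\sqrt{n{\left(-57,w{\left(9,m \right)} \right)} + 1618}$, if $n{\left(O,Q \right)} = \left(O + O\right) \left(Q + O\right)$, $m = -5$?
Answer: $\sqrt{8686} \approx 93.199$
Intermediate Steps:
$n{\left(O,Q \right)} = 2 O \left(O + Q\right)$
$\sqrt{n{\left(-57,w{\left(9,m \right)} \right)} + 1618} = \sqrt{2 \left(-57\right) \left(-57 - 5\right) + 1618} = \sqrt{2 \left(-57\right) \left(-62\right) + 1618} = \sqrt{7068 + 1618} = \sqrt{8686}$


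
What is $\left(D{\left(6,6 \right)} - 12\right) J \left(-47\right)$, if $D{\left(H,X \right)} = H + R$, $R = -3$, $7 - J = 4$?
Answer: $1269$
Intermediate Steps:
$J = 3$ ($J = 7 - 4 = 3$)
$D{\left(H,X \right)} = -3 + H$ ($D{\left(H,X \right)} = H - 3 = -3 + H$)
$\left(D{\left(6,6 \right)} - 12\right) J \left(-47\right) = \left(\left(-3 + 6\right) - 12\right) 3 \left(-47\right) = \left(3 - 12\right) 3 \left(-47\right) = \left(-9\right) 3 \left(-47\right) = \left(-27\right) \left(-47\right) = 1269$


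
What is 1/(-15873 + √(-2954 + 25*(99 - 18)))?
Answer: -15873/251953058 - I*√929/251953058 ≈ -6.3e-5 - 1.2097e-7*I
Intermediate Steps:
1/(-15873 + √(-2954 + 25*(99 - 18))) = 1/(-15873 + √(-2954 + 25*81)) = 1/(-15873 + √(-2954 + 2025)) = 1/(-15873 + √(-929)) = 1/(-15873 + I*√929)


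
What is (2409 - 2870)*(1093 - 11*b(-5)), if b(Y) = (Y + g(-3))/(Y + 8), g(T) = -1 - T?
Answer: -508944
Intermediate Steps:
b(Y) = (2 + Y)/(8 + Y) (b(Y) = (Y + (-1 - 1*(-3)))/(Y + 8) = (Y + (-1 + 3))/(8 + Y) = (Y + 2)/(8 + Y) = (2 + Y)/(8 + Y))
(2409 - 2870)*(1093 - 11*b(-5)) = (2409 - 2870)*(1093 - 11*(2 - 5)/(8 - 5)) = -461*(1093 - 11*(-3)/3) = -461*(1093 - 11*(-1)) = -461*(1093 + 11) = -461*1104 = -508944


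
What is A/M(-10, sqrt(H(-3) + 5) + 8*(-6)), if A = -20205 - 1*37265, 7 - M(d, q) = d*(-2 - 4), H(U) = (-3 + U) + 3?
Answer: 57470/53 ≈ 1084.3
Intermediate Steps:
H(U) = U
M(d, q) = 7 + 6*d (M(d, q) = 7 - d*(-2 - 4) = 7 - d*(-6) = 7 - (-6)*d = 7 + 6*d)
A = -57470 (A = -20205 - 37265 = -57470)
A/M(-10, sqrt(H(-3) + 5) + 8*(-6)) = -57470/(7 + 6*(-10)) = -57470/(7 - 60) = -57470/(-53) = -57470*(-1/53) = 57470/53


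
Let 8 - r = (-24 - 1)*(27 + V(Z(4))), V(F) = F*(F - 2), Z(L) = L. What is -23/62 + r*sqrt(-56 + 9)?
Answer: -23/62 + 883*I*sqrt(47) ≈ -0.37097 + 6053.5*I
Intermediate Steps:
V(F) = F*(-2 + F)
r = 883 (r = 8 - (-24 - 1)*(27 + 4*(-2 + 4)) = 8 - (-25)*(27 + 4*2) = 8 - (-25)*(27 + 8) = 8 - (-25)*35 = 8 - 1*(-875) = 8 + 875 = 883)
-23/62 + r*sqrt(-56 + 9) = -23/62 + 883*sqrt(-56 + 9) = -23*1/62 + 883*sqrt(-47) = -23/62 + 883*(I*sqrt(47)) = -23/62 + 883*I*sqrt(47)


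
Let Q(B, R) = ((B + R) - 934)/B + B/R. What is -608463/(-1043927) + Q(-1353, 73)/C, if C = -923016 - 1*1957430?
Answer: 1407387951087357/2414601207207926 ≈ 0.58287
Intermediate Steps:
C = -2880446 (C = -923016 - 1957430 = -2880446)
Q(B, R) = B/R + (-934 + B + R)/B (Q(B, R) = (-934 + B + R)/B + B/R = B/R + (-934 + B + R)/B)
-608463/(-1043927) + Q(-1353, 73)/C = -608463/(-1043927) + (1 - 934/(-1353) - 1353/73 + 73/(-1353))/(-2880446) = -608463*(-1/1043927) + (1 - 934*(-1/1353) - 1353*1/73 + 73*(-1/1353))*(-1/2880446) = 608463/1043927 + (1 + 934/1353 - 1353/73 - 73/1353)*(-1/2880446) = 608463/1043927 - 13569/803*(-1/2880446) = 608463/1043927 + 13569/2312998138 = 1407387951087357/2414601207207926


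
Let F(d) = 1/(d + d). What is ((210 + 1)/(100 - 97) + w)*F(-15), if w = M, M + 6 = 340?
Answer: -1213/90 ≈ -13.478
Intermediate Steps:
M = 334 (M = -6 + 340 = 334)
w = 334
F(d) = 1/(2*d)
((210 + 1)/(100 - 97) + w)*F(-15) = ((210 + 1)/(100 - 97) + 334)*((½)/(-15)) = (211/3 + 334)*((½)*(-1/15)) = (211*(⅓) + 334)*(-1/30) = (211/3 + 334)*(-1/30) = (1213/3)*(-1/30) = -1213/90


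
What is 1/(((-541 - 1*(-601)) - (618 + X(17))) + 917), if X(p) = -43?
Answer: 1/402 ≈ 0.0024876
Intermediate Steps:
1/(((-541 - 1*(-601)) - (618 + X(17))) + 917) = 1/(((-541 - 1*(-601)) - (618 - 43)) + 917) = 1/(((-541 + 601) - 1*575) + 917) = 1/((60 - 575) + 917) = 1/(-515 + 917) = 1/402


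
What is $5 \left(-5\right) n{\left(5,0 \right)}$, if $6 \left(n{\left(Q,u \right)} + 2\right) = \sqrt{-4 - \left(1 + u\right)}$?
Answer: $50 - \frac{25 i \sqrt{5}}{6} \approx 50.0 - 9.317 i$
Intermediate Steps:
$n{\left(Q,u \right)} = -2 + \frac{\sqrt{-5 - u}}{6}$ ($n{\left(Q,u \right)} = -2 + \frac{\sqrt{-4 - \left(1 + u\right)}}{6} = -2 + \frac{\sqrt{-5 - u}}{6}$)
$5 \left(-5\right) n{\left(5,0 \right)} = 5 \left(-5\right) \left(-2 + \frac{\sqrt{-5 - 0}}{6}\right) = - 25 \left(-2 + \frac{\sqrt{-5 + 0}}{6}\right) = - 25 \left(-2 + \frac{\sqrt{-5}}{6}\right) = - 25 \left(-2 + \frac{i \sqrt{5}}{6}\right) = 50 - \frac{25 i \sqrt{5}}{6}$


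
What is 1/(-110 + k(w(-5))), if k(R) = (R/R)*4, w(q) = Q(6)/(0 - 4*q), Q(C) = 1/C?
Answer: -1/106 ≈ -0.0094340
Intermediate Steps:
w(q) = -1/(24*q) (w(q) = 1/(6*(0 - 4*q)) = 1/(6*((-4*q))) = (-1/(4*q))/6 = -1/(24*q))
k(R) = 4 (k(R) = 1*4 = 4)
1/(-110 + k(w(-5))) = 1/(-110 + 4) = 1/(-106) = -1/106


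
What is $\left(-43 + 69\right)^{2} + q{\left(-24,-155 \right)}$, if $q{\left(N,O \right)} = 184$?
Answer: $860$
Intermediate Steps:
$\left(-43 + 69\right)^{2} + q{\left(-24,-155 \right)} = \left(-43 + 69\right)^{2} + 184 = 26^{2} + 184 = 676 + 184 = 860$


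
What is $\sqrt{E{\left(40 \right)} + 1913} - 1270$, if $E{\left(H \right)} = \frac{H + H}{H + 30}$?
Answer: $-1270 + \frac{\sqrt{93793}}{7} \approx -1226.3$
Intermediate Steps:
$E{\left(H \right)} = \frac{2 H}{30 + H}$
$\sqrt{E{\left(40 \right)} + 1913} - 1270 = \sqrt{2 \cdot 40 \frac{1}{30 + 40} + 1913} - 1270 = \sqrt{2 \cdot 40 \cdot \frac{1}{70} + 1913} - 1270 = \sqrt{\frac{8}{7} + 1913} - 1270 = \sqrt{\frac{13399}{7}} - 1270 = \frac{\sqrt{93793}}{7} - 1270 = -1270 + \frac{\sqrt{93793}}{7}$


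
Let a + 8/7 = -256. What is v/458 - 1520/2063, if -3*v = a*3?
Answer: -579860/3306989 ≈ -0.17534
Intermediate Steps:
a = -1800/7 (a = -8/7 - 256 = -1800/7 ≈ -257.14)
v = 1800/7 (v = -(-600)*3/7 = -⅓*(-5400/7) = 1800/7 ≈ 257.14)
v/458 - 1520/2063 = (1800/7)/458 - 1520/2063 = (1800/7)*(1/458) - 1520*1/2063 = 900/1603 - 1520/2063 = -579860/3306989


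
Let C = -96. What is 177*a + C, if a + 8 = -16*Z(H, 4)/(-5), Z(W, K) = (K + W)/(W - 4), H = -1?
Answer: -46296/25 ≈ -1851.8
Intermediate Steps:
Z(W, K) = (K + W)/(-4 + W)
a = -248/25 (a = -8 - 16*(4 - 1)/(-4 - 1)/(-5) = -8 - 16*3/(-5)*(-1)/5 = -8 - 16*(-⅕*3)*(-1)/5 = -8 - (-48)*(-1)/(5*5) = -8 - 16*3/25 = -8 - 48/25 = -248/25 ≈ -9.9200)
177*a + C = 177*(-248/25) - 96 = -43896/25 - 96 = -46296/25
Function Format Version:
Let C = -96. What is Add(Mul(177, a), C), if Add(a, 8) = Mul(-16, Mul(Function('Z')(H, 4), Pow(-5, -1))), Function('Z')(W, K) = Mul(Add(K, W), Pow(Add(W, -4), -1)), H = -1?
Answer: Rational(-46296, 25) ≈ -1851.8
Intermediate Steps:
Function('Z')(W, K) = Mul(Pow(Add(-4, W), -1), Add(K, W)) (Function('Z')(W, K) = Mul(Add(K, W), Pow(Add(-4, W), -1)) = Mul(Pow(Add(-4, W), -1), Add(K, W)))
a = Rational(-248, 25) (a = Add(-8, Mul(-16, Mul(Mul(Pow(Add(-4, -1), -1), Add(4, -1)), Pow(-5, -1)))) = Add(-8, Mul(-16, Mul(Mul(Pow(-5, -1), 3), Rational(-1, 5)))) = Add(-8, Mul(-16, Mul(Mul(Rational(-1, 5), 3), Rational(-1, 5)))) = Add(-8, Mul(-16, Mul(Rational(-3, 5), Rational(-1, 5)))) = Add(-8, Mul(-16, Rational(3, 25))) = Add(-8, Rational(-48, 25)) = Rational(-248, 25) ≈ -9.9200)
Add(Mul(177, a), C) = Add(Mul(177, Rational(-248, 25)), -96) = Add(Rational(-43896, 25), -96) = Rational(-46296, 25)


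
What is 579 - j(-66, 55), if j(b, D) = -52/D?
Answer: 31897/55 ≈ 579.95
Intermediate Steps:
579 - j(-66, 55) = 579 - (-52)/55 = 579 - 1*(-52/55) = 579 + 52/55 = 31897/55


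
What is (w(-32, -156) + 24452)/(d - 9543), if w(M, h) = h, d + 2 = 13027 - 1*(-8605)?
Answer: 24296/12087 ≈ 2.0101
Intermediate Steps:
d = 21630 (d = -2 + (13027 - 1*(-8605)) = -2 + (13027 + 8605) = -2 + 21632 = 21630)
(w(-32, -156) + 24452)/(d - 9543) = (-156 + 24452)/(21630 - 9543) = 24296/12087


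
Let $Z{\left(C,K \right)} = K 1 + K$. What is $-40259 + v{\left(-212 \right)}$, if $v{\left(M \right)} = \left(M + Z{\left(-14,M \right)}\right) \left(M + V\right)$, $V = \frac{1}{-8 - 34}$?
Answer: $\frac{662117}{7} \approx 94588.0$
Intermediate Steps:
$Z{\left(C,K \right)} = 2 K$ ($Z{\left(C,K \right)} = K + K = 2 K$)
$V = - \frac{1}{42}$ ($V = \frac{1}{-42} = - \frac{1}{42} \approx -0.02381$)
$v{\left(M \right)} = 3 M \left(- \frac{1}{42} + M\right)$ ($v{\left(M \right)} = \left(M + 2 M\right) \left(M - \frac{1}{42}\right) = 3 M \left(- \frac{1}{42} + M\right)$)
$-40259 + v{\left(-212 \right)} = -40259 + \frac{1}{14} \left(-212\right) \left(-1 + 42 \left(-212\right)\right) = -40259 + \frac{1}{14} \left(-212\right) \left(-1 - 8904\right) = -40259 + \frac{1}{14} \left(-212\right) \left(-8905\right) = -40259 + \frac{943930}{7} = \frac{662117}{7}$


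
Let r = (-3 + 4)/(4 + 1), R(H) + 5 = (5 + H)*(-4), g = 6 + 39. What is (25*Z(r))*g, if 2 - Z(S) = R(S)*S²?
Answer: 3411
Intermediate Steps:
g = 45
R(H) = -25 - 4*H (R(H) = -5 + (5 + H)*(-4) = -5 + (-20 - 4*H) = -25 - 4*H)
r = ⅕ (r = 1/5 = 1*(⅕) = ⅕ ≈ 0.20000)
Z(S) = 2 - S²*(-25 - 4*S) (Z(S) = 2 - (-25 - 4*S)*S² = 2 - S²*(-25 - 4*S))
(25*Z(r))*g = (25*(2 + (⅕)²*(25 + 4*(⅕))))*45 = (25*(2 + (25 + ⅘)/25))*45 = (25*(2 + (1/25)*(129/5)))*45 = (25*(2 + 129/125))*45 = (25*(379/125))*45 = (379/5)*45 = 3411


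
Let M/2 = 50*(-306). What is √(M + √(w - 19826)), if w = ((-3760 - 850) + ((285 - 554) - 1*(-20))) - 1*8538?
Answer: √(-30600 + I*√33223) ≈ 0.521 + 174.93*I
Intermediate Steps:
M = -30600 (M = 2*(50*(-306)) = 2*(-15300) = -30600)
w = -13397 (w = (-4610 + (-269 + 20)) - 8538 = (-4610 - 249) - 8538 = -4859 - 8538 = -13397)
√(M + √(w - 19826)) = √(-30600 + √(-13397 - 19826)) = √(-30600 + √(-33223)) = √(-30600 + I*√33223)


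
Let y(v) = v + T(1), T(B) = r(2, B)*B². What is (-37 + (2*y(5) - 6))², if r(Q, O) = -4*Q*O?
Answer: 2401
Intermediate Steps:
r(Q, O) = -4*O*Q
T(B) = -8*B³ (T(B) = (-4*B*2)*B² = (-8*B)*B² = -8*B³)
y(v) = -8 + v (y(v) = v - 8*1³ = v - 8*1 = v - 8 = -8 + v)
(-37 + (2*y(5) - 6))² = (-37 + (2*(-8 + 5) - 6))² = (-37 + (2*(-3) - 6))² = (-37 + (-6 - 6))² = (-37 - 12)² = (-49)² = 2401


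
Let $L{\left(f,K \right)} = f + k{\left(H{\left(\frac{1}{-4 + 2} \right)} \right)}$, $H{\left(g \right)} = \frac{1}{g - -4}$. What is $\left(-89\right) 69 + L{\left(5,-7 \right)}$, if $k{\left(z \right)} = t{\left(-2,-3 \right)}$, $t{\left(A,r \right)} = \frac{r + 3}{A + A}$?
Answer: $-6136$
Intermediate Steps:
$t{\left(A,r \right)} = \frac{3 + r}{2 A}$
$H{\left(g \right)} = \frac{1}{4 + g}$ ($H{\left(g \right)} = \frac{1}{g + 4} = \frac{1}{4 + g}$)
$k{\left(z \right)} = 0$ ($k{\left(z \right)} = \frac{3 - 3}{2 \left(-2\right)} = \frac{1}{2} \left(- \frac{1}{2}\right) 0 = 0$)
$L{\left(f,K \right)} = f$ ($L{\left(f,K \right)} = f + 0 = f$)
$\left(-89\right) 69 + L{\left(5,-7 \right)} = \left(-89\right) 69 + 5 = -6141 + 5 = -6136$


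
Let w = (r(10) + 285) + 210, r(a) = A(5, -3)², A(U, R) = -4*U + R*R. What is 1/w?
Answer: 1/616 ≈ 0.0016234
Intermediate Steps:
A(U, R) = R² - 4*U (A(U, R) = -4*U + R² = R² - 4*U)
r(a) = 121 (r(a) = ((-3)² - 4*5)² = (9 - 20)² = (-11)² = 121)
w = 616 (w = (121 + 285) + 210 = 406 + 210 = 616)
1/w = 1/616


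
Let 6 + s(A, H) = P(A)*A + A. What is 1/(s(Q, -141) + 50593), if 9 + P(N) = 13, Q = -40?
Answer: 1/50387 ≈ 1.9846e-5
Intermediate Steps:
P(N) = 4 (P(N) = -9 + 13 = 4)
s(A, H) = -6 + 5*A (s(A, H) = -6 + (4*A + A) = -6 + 5*A)
1/(s(Q, -141) + 50593) = 1/((-6 + 5*(-40)) + 50593) = 1/((-6 - 200) + 50593) = 1/(-206 + 50593) = 1/50387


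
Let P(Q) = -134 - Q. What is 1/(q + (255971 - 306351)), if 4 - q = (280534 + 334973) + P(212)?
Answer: -1/665537 ≈ -1.5025e-6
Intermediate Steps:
q = -615157 (q = 4 - ((280534 + 334973) + (-134 - 1*212)) = 4 - (615507 + (-134 - 212)) = 4 - (615507 - 346) = 4 - 1*615161 = 4 - 615161 = -615157)
1/(q + (255971 - 306351)) = 1/(-615157 + (255971 - 306351)) = 1/(-615157 - 50380) = 1/(-665537) = -1/665537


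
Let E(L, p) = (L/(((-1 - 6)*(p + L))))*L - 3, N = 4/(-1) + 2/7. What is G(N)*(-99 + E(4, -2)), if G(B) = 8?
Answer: -5776/7 ≈ -825.14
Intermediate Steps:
N = -26/7 (N = 4*(-1) + 2*(⅐) = -4 + 2/7 = -26/7 ≈ -3.7143)
E(L, p) = -3 + L²/(-7*L - 7*p) (E(L, p) = (L/((-7*(L + p))))*L - 3 = (L/(-7*L - 7*p))*L - 3 = L²/(-7*L - 7*p) - 3 = -3 + L²/(-7*L - 7*p))
G(N)*(-99 + E(4, -2)) = 8*(-99 + (-3*4 - 3*(-2) - ⅐*4²)/(4 - 2)) = 8*(-99 + (-12 + 6 - ⅐*16)/2) = 8*(-99 + (-12 + 6 - 16/7)/2) = 8*(-99 + (½)*(-58/7)) = 8*(-99 - 29/7) = 8*(-722/7) = -5776/7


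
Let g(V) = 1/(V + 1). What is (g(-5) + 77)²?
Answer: 94249/16 ≈ 5890.6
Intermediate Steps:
g(V) = 1/(1 + V)
(g(-5) + 77)² = (1/(1 - 5) + 77)² = (1/(-4) + 77)² = (-¼ + 77)² = (307/4)² = 94249/16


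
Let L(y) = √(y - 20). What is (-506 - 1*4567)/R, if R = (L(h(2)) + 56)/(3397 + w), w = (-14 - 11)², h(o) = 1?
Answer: -1142601936/3155 + 20403606*I*√19/3155 ≈ -3.6216e+5 + 28189.0*I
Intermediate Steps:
w = 625 (w = (-25)² = 625)
L(y) = √(-20 + y)
R = 28/2011 + I*√19/4022 (R = (√(-20 + 1) + 56)/(3397 + 625) = (√(-19) + 56)/4022 = (I*√19 + 56)*(1/4022) = (56 + I*√19)*(1/4022) = 28/2011 + I*√19/4022 ≈ 0.013923 + 0.0010838*I)
(-506 - 1*4567)/R = (-506 - 1*4567)/(28/2011 + I*√19/4022) = (-506 - 4567)/(28/2011 + I*√19/4022) = -5073/(28/2011 + I*√19/4022)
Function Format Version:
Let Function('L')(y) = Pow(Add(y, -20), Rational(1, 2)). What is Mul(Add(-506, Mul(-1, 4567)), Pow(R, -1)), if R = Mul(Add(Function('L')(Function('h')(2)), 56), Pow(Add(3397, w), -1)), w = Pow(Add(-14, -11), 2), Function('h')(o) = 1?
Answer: Add(Rational(-1142601936, 3155), Mul(Rational(20403606, 3155), I, Pow(19, Rational(1, 2)))) ≈ Add(-3.6216e+5, Mul(28189., I))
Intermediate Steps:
w = 625 (w = Pow(-25, 2) = 625)
Function('L')(y) = Pow(Add(-20, y), Rational(1, 2))
R = Add(Rational(28, 2011), Mul(Rational(1, 4022), I, Pow(19, Rational(1, 2)))) (R = Mul(Add(Pow(Add(-20, 1), Rational(1, 2)), 56), Pow(Add(3397, 625), -1)) = Mul(Add(Pow(-19, Rational(1, 2)), 56), Pow(4022, -1)) = Mul(Add(Mul(I, Pow(19, Rational(1, 2))), 56), Rational(1, 4022)) = Mul(Add(56, Mul(I, Pow(19, Rational(1, 2)))), Rational(1, 4022)) = Add(Rational(28, 2011), Mul(Rational(1, 4022), I, Pow(19, Rational(1, 2)))) ≈ Add(0.013923, Mul(0.0010838, I)))
Mul(Add(-506, Mul(-1, 4567)), Pow(R, -1)) = Mul(Add(-506, Mul(-1, 4567)), Pow(Add(Rational(28, 2011), Mul(Rational(1, 4022), I, Pow(19, Rational(1, 2)))), -1)) = Mul(Add(-506, -4567), Pow(Add(Rational(28, 2011), Mul(Rational(1, 4022), I, Pow(19, Rational(1, 2)))), -1)) = Mul(-5073, Pow(Add(Rational(28, 2011), Mul(Rational(1, 4022), I, Pow(19, Rational(1, 2)))), -1))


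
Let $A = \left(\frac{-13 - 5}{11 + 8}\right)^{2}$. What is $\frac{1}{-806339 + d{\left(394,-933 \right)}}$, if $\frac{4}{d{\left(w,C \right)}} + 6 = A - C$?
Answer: $- \frac{334971}{270100179725} \approx -1.2402 \cdot 10^{-6}$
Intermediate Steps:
$A = \frac{324}{361}$ ($A = \left(- \frac{18}{19}\right)^{2} = \frac{324}{361} \approx 0.89751$)
$d{\left(w,C \right)} = \frac{4}{- \frac{1842}{361} - C}$ ($d{\left(w,C \right)} = \frac{4}{-6 - \left(- \frac{324}{361} + C\right)} = \frac{4}{- \frac{1842}{361} - C}$)
$\frac{1}{-806339 + d{\left(394,-933 \right)}} = \frac{1}{-806339 - \frac{1444}{1842 + 361 \left(-933\right)}} = \frac{1}{-806339 - \frac{1444}{1842 - 336813}} = \frac{1}{-806339 - \frac{1444}{-334971}} = \frac{1}{-806339 - - \frac{1444}{334971}} = \frac{1}{-806339 + \frac{1444}{334971}} = \frac{1}{- \frac{270100179725}{334971}} = - \frac{334971}{270100179725}$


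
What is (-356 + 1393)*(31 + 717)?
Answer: 775676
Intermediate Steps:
(-356 + 1393)*(31 + 717) = 1037*748 = 775676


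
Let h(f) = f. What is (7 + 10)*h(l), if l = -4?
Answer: -68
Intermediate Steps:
(7 + 10)*h(l) = (7 + 10)*(-4) = 17*(-4) = -68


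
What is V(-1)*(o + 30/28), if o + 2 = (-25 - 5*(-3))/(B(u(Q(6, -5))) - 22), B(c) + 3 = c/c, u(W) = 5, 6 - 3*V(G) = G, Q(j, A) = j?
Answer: -43/36 ≈ -1.1944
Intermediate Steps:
V(G) = 2 - G/3
B(c) = -2 (B(c) = -3 + c/c = -3 + 1 = -2)
o = -19/12 (o = -2 + (-25 - 5*(-3))/(-2 - 22) = -2 + (-25 + 15)/(-24) = -2 - 10*(-1/24) = -2 + 5/12 = -19/12 ≈ -1.5833)
V(-1)*(o + 30/28) = (2 - 1/3*(-1))*(-19/12 + 30/28) = (2 + 1/3)*(-19/12 + 30*(1/28)) = 7*(-19/12 + 15/14)/3 = (7/3)*(-43/84) = -43/36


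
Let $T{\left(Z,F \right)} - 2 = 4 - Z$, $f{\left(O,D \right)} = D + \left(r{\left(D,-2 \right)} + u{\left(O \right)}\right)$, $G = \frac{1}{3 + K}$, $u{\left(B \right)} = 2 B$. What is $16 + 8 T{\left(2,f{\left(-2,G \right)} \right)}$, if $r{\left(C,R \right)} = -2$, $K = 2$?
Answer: $48$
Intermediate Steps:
$G = \frac{1}{5}$ ($G = \frac{1}{3 + 2} = \frac{1}{5} \approx 0.2$)
$f{\left(O,D \right)} = -2 + D + 2 O$ ($f{\left(O,D \right)} = D + \left(-2 + 2 O\right) = -2 + D + 2 O$)
$T{\left(Z,F \right)} = 6 - Z$ ($T{\left(Z,F \right)} = 2 - \left(-4 + Z\right) = 6 - Z$)
$16 + 8 T{\left(2,f{\left(-2,G \right)} \right)} = 16 + 8 \left(6 - 2\right) = 16 + 8 \cdot 4 = 16 + 32 = 48$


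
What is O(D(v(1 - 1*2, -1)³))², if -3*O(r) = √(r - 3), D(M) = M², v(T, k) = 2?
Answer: 61/9 ≈ 6.7778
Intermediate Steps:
O(r) = -√(-3 + r)/3 (O(r) = -√(r - 3)/3 = -√(-3 + r)/3)
O(D(v(1 - 1*2, -1)³))² = (-√(-3 + (2³)²)/3)² = (-√(-3 + 8²)/3)² = (-√(-3 + 64)/3)² = (-√61/3)² = 61/9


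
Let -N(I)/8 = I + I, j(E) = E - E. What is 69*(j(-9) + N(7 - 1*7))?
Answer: 0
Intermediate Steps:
j(E) = 0
N(I) = -16*I (N(I) = -8*(I + I) = -16*I)
69*(j(-9) + N(7 - 1*7)) = 69*(0 - 16*(7 - 1*7)) = 69*(0 - 16*(7 - 7)) = 69*(0 - 16*0) = 69*(0 + 0) = 69*0 = 0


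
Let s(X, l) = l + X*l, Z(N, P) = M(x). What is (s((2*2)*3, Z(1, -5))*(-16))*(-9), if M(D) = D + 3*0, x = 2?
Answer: 3744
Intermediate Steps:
M(D) = D (M(D) = D + 0 = D)
Z(N, P) = 2
(s((2*2)*3, Z(1, -5))*(-16))*(-9) = ((2*(1 + (2*2)*3))*(-16))*(-9) = ((2*(1 + 4*3))*(-16))*(-9) = ((2*(1 + 12))*(-16))*(-9) = ((2*13)*(-16))*(-9) = (26*(-16))*(-9) = -416*(-9) = 3744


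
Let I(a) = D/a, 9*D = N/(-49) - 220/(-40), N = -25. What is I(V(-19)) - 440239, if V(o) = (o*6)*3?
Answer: -6989234395/15876 ≈ -4.4024e+5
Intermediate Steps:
V(o) = 18*o (V(o) = (6*o)*3 = 18*o)
D = 589/882 (D = (-25/(-49) - 220/(-40))/9 = (-25*(-1/49) - 220*(-1/40))/9 = (25/49 + 11/2)/9 = (⅑)*(589/98) = 589/882 ≈ 0.66780)
I(a) = 589/(882*a)
I(V(-19)) - 440239 = 589/(882*((18*(-19)))) - 440239 = (589/882)/(-342) - 440239 = (589/882)*(-1/342) - 440239 = -31/15876 - 440239 = -6989234395/15876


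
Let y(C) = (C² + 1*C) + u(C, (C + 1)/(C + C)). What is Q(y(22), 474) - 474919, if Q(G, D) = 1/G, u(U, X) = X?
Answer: -10584519709/22287 ≈ -4.7492e+5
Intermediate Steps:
y(C) = C + C² + (1 + C)/(2*C) (y(C) = (C² + 1*C) + (C + 1)/(C + C) = (C² + C) + (1 + C)/((2*C)) = (C + C²) + (1 + C)*(1/(2*C)) = (C + C²) + (1 + C)/(2*C) = C + C² + (1 + C)/(2*C))
Q(y(22), 474) - 474919 = 1/(½ + 22 + 22² + (½)/22) - 474919 = 1/(½ + 22 + 484 + (½)*(1/22)) - 474919 = 1/(½ + 22 + 484 + 1/44) - 474919 = 1/(22287/44) - 474919 = 44/22287 - 474919 = -10584519709/22287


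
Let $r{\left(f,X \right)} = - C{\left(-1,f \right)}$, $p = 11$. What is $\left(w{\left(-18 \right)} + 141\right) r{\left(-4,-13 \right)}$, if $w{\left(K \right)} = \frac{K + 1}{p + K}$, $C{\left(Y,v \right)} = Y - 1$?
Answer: $\frac{2008}{7} \approx 286.86$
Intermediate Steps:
$C{\left(Y,v \right)} = -1 + Y$
$r{\left(f,X \right)} = 2$ ($r{\left(f,X \right)} = - (-1 - 1) = \left(-1\right) \left(-2\right) = 2$)
$w{\left(K \right)} = \frac{1 + K}{11 + K}$ ($w{\left(K \right)} = \frac{K + 1}{11 + K} = \frac{1 + K}{11 + K}$)
$\left(w{\left(-18 \right)} + 141\right) r{\left(-4,-13 \right)} = \left(\frac{1 - 18}{11 - 18} + 141\right) 2 = \left(\frac{1}{-7} \left(-17\right) + 141\right) 2 = \left(\left(- \frac{1}{7}\right) \left(-17\right) + 141\right) 2 = \left(\frac{17}{7} + 141\right) 2 = \frac{1004}{7} \cdot 2 = \frac{2008}{7}$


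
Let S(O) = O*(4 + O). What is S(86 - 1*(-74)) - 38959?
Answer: -12719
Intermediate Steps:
S(86 - 1*(-74)) - 38959 = (86 - 1*(-74))*(4 + (86 - 1*(-74))) - 38959 = (86 + 74)*(4 + (86 + 74)) - 38959 = 160*(4 + 160) - 38959 = 160*164 - 38959 = 26240 - 38959 = -12719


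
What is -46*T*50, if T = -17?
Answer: 39100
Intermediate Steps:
-46*T*50 = -46*(-17)*50 = 782*50 = 39100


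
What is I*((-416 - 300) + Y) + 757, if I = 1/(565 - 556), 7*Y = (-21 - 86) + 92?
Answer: 42664/63 ≈ 677.21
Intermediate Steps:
Y = -15/7 (Y = ((-21 - 86) + 92)/7 = (-107 + 92)/7 = (1/7)*(-15) = -15/7 ≈ -2.1429)
I = 1/9 ≈ 0.11111
I*((-416 - 300) + Y) + 757 = ((-416 - 300) - 15/7)/9 + 757 = (-716 - 15/7)/9 + 757 = (1/9)*(-5027/7) + 757 = -5027/63 + 757 = 42664/63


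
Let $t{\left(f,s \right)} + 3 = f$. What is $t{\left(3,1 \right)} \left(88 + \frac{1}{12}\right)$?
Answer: $0$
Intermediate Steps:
$t{\left(f,s \right)} = -3 + f$
$t{\left(3,1 \right)} \left(88 + \frac{1}{12}\right) = \left(-3 + 3\right) \left(88 + \frac{1}{12}\right) = 0 \left(88 + \frac{1}{12}\right) = 0 \cdot \frac{1057}{12} = 0$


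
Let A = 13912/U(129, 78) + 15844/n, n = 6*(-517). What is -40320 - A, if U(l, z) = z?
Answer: -272155142/6721 ≈ -40493.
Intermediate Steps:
n = -3102
A = 1164422/6721 (A = 13912/78 + 15844/(-3102) = 13912*(1/78) + 15844*(-1/3102) = 6956/39 - 7922/1551 = 1164422/6721 ≈ 173.25)
-40320 - A = -40320 - 1*1164422/6721 = -40320 - 1164422/6721 = -272155142/6721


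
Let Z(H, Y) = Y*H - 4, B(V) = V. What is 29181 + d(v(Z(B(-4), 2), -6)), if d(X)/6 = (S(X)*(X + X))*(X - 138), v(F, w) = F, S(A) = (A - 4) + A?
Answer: -575619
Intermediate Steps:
S(A) = -4 + 2*A (S(A) = (-4 + A) + A = -4 + 2*A)
Z(H, Y) = -4 + H*Y (Z(H, Y) = H*Y - 4 = -4 + H*Y)
d(X) = 12*X*(-138 + X)*(-4 + 2*X) (d(X) = 6*(((-4 + 2*X)*(X + X))*(X - 138)) = 6*(((-4 + 2*X)*(2*X))*(-138 + X)) = 6*((2*X*(-4 + 2*X))*(-138 + X)) = 6*(2*X*(-138 + X)*(-4 + 2*X)) = 12*X*(-138 + X)*(-4 + 2*X))
29181 + d(v(Z(B(-4), 2), -6)) = 29181 + 24*(-4 - 4*2)*(-138 + (-4 - 4*2))*(-2 + (-4 - 4*2)) = 29181 + 24*(-4 - 8)*(-138 + (-4 - 8))*(-2 + (-4 - 8)) = 29181 + 24*(-12)*(-138 - 12)*(-2 - 12) = 29181 + 24*(-12)*(-150)*(-14) = 29181 - 604800 = -575619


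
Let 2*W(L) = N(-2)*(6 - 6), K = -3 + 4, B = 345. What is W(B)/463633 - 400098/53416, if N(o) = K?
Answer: -200049/26708 ≈ -7.4902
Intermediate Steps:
K = 1
N(o) = 1
W(L) = 0 (W(L) = (1*(6 - 6))/2 = (1*0)/2 = (1/2)*0 = 0)
W(B)/463633 - 400098/53416 = 0/463633 - 400098/53416 = 0*(1/463633) - 400098*1/53416 = 0 - 200049/26708 = -200049/26708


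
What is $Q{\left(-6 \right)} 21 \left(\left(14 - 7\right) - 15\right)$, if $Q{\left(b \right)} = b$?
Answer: $1008$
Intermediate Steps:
$Q{\left(-6 \right)} 21 \left(\left(14 - 7\right) - 15\right) = \left(-6\right) 21 \left(\left(14 - 7\right) - 15\right) = - 126 \left(7 - 15\right) = \left(-126\right) \left(-8\right) = 1008$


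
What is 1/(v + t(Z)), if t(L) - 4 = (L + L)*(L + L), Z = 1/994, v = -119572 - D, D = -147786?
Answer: 247009/6970099963 ≈ 3.5438e-5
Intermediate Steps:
v = 28214 (v = -119572 - 1*(-147786) = -119572 + 147786 = 28214)
Z = 1/994 ≈ 0.0010060
t(L) = 4 + 4*L² (t(L) = 4 + (L + L)*(L + L) = 4 + (2*L)*(2*L) = 4 + 4*L²)
1/(v + t(Z)) = 1/(28214 + (4 + 4*(1/994)²)) = 1/(28214 + (4 + 4*(1/988036))) = 1/(28214 + (4 + 1/247009)) = 1/(28214 + 988037/247009) = 1/(6970099963/247009) = 247009/6970099963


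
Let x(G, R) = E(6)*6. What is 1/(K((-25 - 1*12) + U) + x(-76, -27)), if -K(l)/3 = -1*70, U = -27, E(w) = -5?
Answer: 1/180 ≈ 0.0055556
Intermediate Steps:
x(G, R) = -30 (x(G, R) = -5*6 = -30)
K(l) = 210 (K(l) = -(-3)*70 = -3*(-70) = 210)
1/(K((-25 - 1*12) + U) + x(-76, -27)) = 1/(210 - 30) = 1/180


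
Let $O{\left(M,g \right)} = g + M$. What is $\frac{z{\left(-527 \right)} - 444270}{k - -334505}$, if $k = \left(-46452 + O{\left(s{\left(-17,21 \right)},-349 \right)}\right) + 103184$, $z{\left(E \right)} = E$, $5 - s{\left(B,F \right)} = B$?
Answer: $- \frac{444797}{390910} \approx -1.1378$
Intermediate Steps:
$s{\left(B,F \right)} = 5 - B$
$O{\left(M,g \right)} = M + g$
$k = 56405$ ($k = \left(-46452 + \left(\left(5 - -17\right) - 349\right)\right) + 103184 = \left(-46452 + \left(\left(5 + 17\right) - 349\right)\right) + 103184 = \left(-46452 + \left(22 - 349\right)\right) + 103184 = \left(-46452 - 327\right) + 103184 = -46779 + 103184 = 56405$)
$\frac{z{\left(-527 \right)} - 444270}{k - -334505} = \frac{-527 - 444270}{56405 - -334505} = - \frac{444797}{56405 + 334505} = - \frac{444797}{390910}$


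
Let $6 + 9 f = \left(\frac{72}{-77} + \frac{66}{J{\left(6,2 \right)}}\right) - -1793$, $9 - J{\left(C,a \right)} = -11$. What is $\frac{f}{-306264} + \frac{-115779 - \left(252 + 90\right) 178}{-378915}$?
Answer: $\frac{24960812033369}{53614186884720} \approx 0.46556$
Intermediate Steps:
$J{\left(C,a \right)} = 20$ ($J{\left(C,a \right)} = 9 - -11 = 9 + 11 = 20$)
$f = \frac{1377811}{6930}$ ($f = - \frac{2}{3} + \frac{\left(\frac{72}{-77} + \frac{66}{20}\right) - -1793}{9} = - \frac{2}{3} + \frac{\left(72 \left(- \frac{1}{77}\right) + 66 \cdot \frac{1}{20}\right) + 1793}{9} = - \frac{2}{3} + \frac{\left(- \frac{72}{77} + \frac{33}{10}\right) + 1793}{9} = - \frac{2}{3} + \frac{\frac{1821}{770} + 1793}{9} = - \frac{2}{3} + \frac{1}{9} \cdot \frac{1382431}{770} = - \frac{2}{3} + \frac{1382431}{6930} = \frac{1377811}{6930} \approx 198.82$)
$\frac{f}{-306264} + \frac{-115779 - \left(252 + 90\right) 178}{-378915} = \frac{1377811}{6930 \left(-306264\right)} + \frac{-115779 - \left(252 + 90\right) 178}{-378915} = \frac{1377811}{6930} \left(- \frac{1}{306264}\right) + \left(-115779 - 342 \cdot 178\right) \left(- \frac{1}{378915}\right) = - \frac{1377811}{2122409520} + \left(-115779 - 60876\right) \left(- \frac{1}{378915}\right) = - \frac{1377811}{2122409520} - - \frac{11777}{25261} = - \frac{1377811}{2122409520} + \frac{11777}{25261} = \frac{24960812033369}{53614186884720}$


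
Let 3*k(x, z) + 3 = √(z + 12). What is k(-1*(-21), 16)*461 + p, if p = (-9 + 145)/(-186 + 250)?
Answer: -3671/8 + 922*√7/3 ≈ 354.25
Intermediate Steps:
k(x, z) = -1 + √(12 + z)/3 (k(x, z) = -1 + √(z + 12)/3 = -1 + √(12 + z)/3)
p = 17/8 (p = 136/64 = 136*(1/64) = 17/8 ≈ 2.1250)
k(-1*(-21), 16)*461 + p = (-1 + √(12 + 16)/3)*461 + 17/8 = (-1 + √28/3)*461 + 17/8 = (-1 + (2*√7)/3)*461 + 17/8 = (-1 + 2*√7/3)*461 + 17/8 = (-461 + 922*√7/3) + 17/8 = -3671/8 + 922*√7/3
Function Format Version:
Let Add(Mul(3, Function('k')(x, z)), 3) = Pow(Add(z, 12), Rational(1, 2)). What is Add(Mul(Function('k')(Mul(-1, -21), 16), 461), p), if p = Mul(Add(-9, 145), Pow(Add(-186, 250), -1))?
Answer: Add(Rational(-3671, 8), Mul(Rational(922, 3), Pow(7, Rational(1, 2)))) ≈ 354.25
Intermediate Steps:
Function('k')(x, z) = Add(-1, Mul(Rational(1, 3), Pow(Add(12, z), Rational(1, 2)))) (Function('k')(x, z) = Add(-1, Mul(Rational(1, 3), Pow(Add(z, 12), Rational(1, 2)))) = Add(-1, Mul(Rational(1, 3), Pow(Add(12, z), Rational(1, 2)))))
p = Rational(17, 8) (p = Mul(136, Pow(64, -1)) = Mul(136, Rational(1, 64)) = Rational(17, 8) ≈ 2.1250)
Add(Mul(Function('k')(Mul(-1, -21), 16), 461), p) = Add(Mul(Add(-1, Mul(Rational(1, 3), Pow(Add(12, 16), Rational(1, 2)))), 461), Rational(17, 8)) = Add(Mul(Add(-1, Mul(Rational(1, 3), Pow(28, Rational(1, 2)))), 461), Rational(17, 8)) = Add(Mul(Add(-1, Mul(Rational(1, 3), Mul(2, Pow(7, Rational(1, 2))))), 461), Rational(17, 8)) = Add(Mul(Add(-1, Mul(Rational(2, 3), Pow(7, Rational(1, 2)))), 461), Rational(17, 8)) = Add(Add(-461, Mul(Rational(922, 3), Pow(7, Rational(1, 2)))), Rational(17, 8)) = Add(Rational(-3671, 8), Mul(Rational(922, 3), Pow(7, Rational(1, 2))))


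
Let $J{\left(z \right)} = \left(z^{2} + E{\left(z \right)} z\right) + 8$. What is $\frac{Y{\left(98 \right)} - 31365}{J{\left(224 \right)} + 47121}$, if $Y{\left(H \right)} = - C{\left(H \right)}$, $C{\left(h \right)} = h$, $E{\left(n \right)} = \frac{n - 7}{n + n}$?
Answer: $- \frac{62926}{194827} \approx -0.32298$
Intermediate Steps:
$E{\left(n \right)} = \frac{-7 + n}{2 n}$
$J{\left(z \right)} = \frac{9}{2} + z^{2} + \frac{z}{2}$ ($J{\left(z \right)} = \left(z^{2} + \frac{-7 + z}{2 z} z\right) + 8 = \left(z^{2} + \left(- \frac{7}{2} + \frac{z}{2}\right)\right) + 8 = \left(- \frac{7}{2} + z^{2} + \frac{z}{2}\right) + 8 = \frac{9}{2} + z^{2} + \frac{z}{2}$)
$Y{\left(H \right)} = - H$
$\frac{Y{\left(98 \right)} - 31365}{J{\left(224 \right)} + 47121} = \frac{\left(-1\right) 98 - 31365}{\left(\frac{9}{2} + 224^{2} + \frac{1}{2} \cdot 224\right) + 47121} = \frac{-98 - 31365}{\left(\frac{9}{2} + 50176 + 112\right) + 47121} = - \frac{31463}{\frac{100585}{2} + 47121} = - \frac{31463}{\frac{194827}{2}} = \left(-31463\right) \frac{2}{194827} = - \frac{62926}{194827}$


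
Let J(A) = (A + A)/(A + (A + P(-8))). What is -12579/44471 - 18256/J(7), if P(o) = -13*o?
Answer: -977550613/6353 ≈ -1.5387e+5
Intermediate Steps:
J(A) = 2*A/(104 + 2*A) (J(A) = (A + A)/(A + (A - 13*(-8))) = (2*A)/(A + (A + 104)) = (2*A)/(A + (104 + A)) = (2*A)/(104 + 2*A) = 2*A/(104 + 2*A))
-12579/44471 - 18256/J(7) = -12579/44471 - 18256/(7/(52 + 7)) = -12579*1/44471 - 18256/(7/59) = -1797/6353 - 18256/(7*(1/59)) = -1797/6353 - 18256/7/59 = -1797/6353 - 18256*59/7 = -1797/6353 - 153872 = -977550613/6353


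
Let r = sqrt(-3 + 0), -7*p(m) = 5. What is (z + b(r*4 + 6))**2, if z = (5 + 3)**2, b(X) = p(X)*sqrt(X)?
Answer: (448 - 5*sqrt(2)*sqrt(3 + 2*I*sqrt(3)))**2/49 ≈ 3847.3 - 111.48*I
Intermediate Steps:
p(m) = -5/7 (p(m) = -1/7*5 = -5/7)
r = I*sqrt(3) (r = sqrt(-3) = I*sqrt(3) ≈ 1.732*I)
b(X) = -5*sqrt(X)/7
z = 64 (z = 8**2 = 64)
(z + b(r*4 + 6))**2 = (64 - 5*sqrt((I*sqrt(3))*4 + 6)/7)**2 = (64 - 5*sqrt(4*I*sqrt(3) + 6)/7)**2 = (64 - 5*sqrt(6 + 4*I*sqrt(3))/7)**2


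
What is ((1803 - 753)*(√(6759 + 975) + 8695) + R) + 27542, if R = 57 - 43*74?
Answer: 9154167 + 1050*√7734 ≈ 9.2465e+6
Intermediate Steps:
R = -3125 (R = 57 - 3182 = -3125)
((1803 - 753)*(√(6759 + 975) + 8695) + R) + 27542 = ((1803 - 753)*(√(6759 + 975) + 8695) - 3125) + 27542 = (1050*(√7734 + 8695) - 3125) + 27542 = (1050*(8695 + √7734) - 3125) + 27542 = ((9129750 + 1050*√7734) - 3125) + 27542 = (9126625 + 1050*√7734) + 27542 = 9154167 + 1050*√7734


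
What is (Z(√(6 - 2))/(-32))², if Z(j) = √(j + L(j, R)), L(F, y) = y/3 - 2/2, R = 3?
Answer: 1/512 ≈ 0.0019531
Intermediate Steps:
L(F, y) = -1 + y/3 (L(F, y) = y*(⅓) - 2*½ = y/3 - 1 = -1 + y/3)
Z(j) = √j (Z(j) = √(j + (-1 + (⅓)*3)) = √(j + (-1 + 1)) = √(j + 0) = √j)
(Z(√(6 - 2))/(-32))² = (√(√(6 - 2))/(-32))² = (√(√4)*(-1/32))² = (√2*(-1/32))² = (-√2/32)² = 1/512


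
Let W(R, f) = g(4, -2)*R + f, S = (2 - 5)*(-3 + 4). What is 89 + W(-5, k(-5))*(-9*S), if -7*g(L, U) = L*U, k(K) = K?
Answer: -1402/7 ≈ -200.29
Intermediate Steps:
g(L, U) = -L*U/7
S = -3 (S = -3*1 = -3)
W(R, f) = f + 8*R/7 (W(R, f) = (-⅐*4*(-2))*R + f = 8*R/7 + f = f + 8*R/7)
89 + W(-5, k(-5))*(-9*S) = 89 + (-5 + (8/7)*(-5))*(-9*(-3)) = 89 + (-5 - 40/7)*27 = 89 - 75/7*27 = 89 - 2025/7 = -1402/7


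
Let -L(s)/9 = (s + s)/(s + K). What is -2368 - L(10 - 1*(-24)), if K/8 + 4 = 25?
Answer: -238862/101 ≈ -2365.0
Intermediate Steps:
K = 168 (K = -32 + 8*25 = -32 + 200 = 168)
L(s) = -18*s/(168 + s) (L(s) = -9*(s + s)/(s + 168) = -9*2*s/(168 + s) = -18*s/(168 + s))
-2368 - L(10 - 1*(-24)) = -2368 - (-18)*(10 - 1*(-24))/(168 + (10 - 1*(-24))) = -2368 - (-18)*(10 + 24)/(168 + (10 + 24)) = -2368 - (-18)*34/(168 + 34) = -2368 - (-18)*34/202 = -2368 - 1*(-306/101) = -2368 + 306/101 = -238862/101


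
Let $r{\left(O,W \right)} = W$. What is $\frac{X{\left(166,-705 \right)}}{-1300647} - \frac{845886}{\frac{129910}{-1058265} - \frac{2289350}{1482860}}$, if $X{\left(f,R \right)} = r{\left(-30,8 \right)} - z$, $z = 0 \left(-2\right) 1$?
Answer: $\frac{34529942853047149108180}{68033653311625329} \approx 5.0754 \cdot 10^{5}$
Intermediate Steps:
$z = 0$ ($z = 0 \cdot 1 = 0$)
$X{\left(f,R \right)} = 8$ ($X{\left(f,R \right)} = 8 - 0 = 8 + 0 = 8$)
$\frac{X{\left(166,-705 \right)}}{-1300647} - \frac{845886}{\frac{129910}{-1058265} - \frac{2289350}{1482860}} = \frac{8}{-1300647} - \frac{845886}{\frac{129910}{-1058265} - \frac{2289350}{1482860}} = 8 \left(- \frac{1}{1300647}\right) - \frac{845886}{129910 \left(- \frac{1}{1058265}\right) - \frac{228935}{148286}} = - \frac{8}{1300647} - \frac{845886}{- \frac{25982}{211653} - \frac{228935}{148286}} = - \frac{8}{1300647} - \frac{845886}{- \frac{52307546407}{31385176758}} = - \frac{8}{1300647} - - \frac{26548281627117588}{52307546407} = - \frac{8}{1300647} + \frac{26548281627117588}{52307546407} = \frac{34529942853047149108180}{68033653311625329}$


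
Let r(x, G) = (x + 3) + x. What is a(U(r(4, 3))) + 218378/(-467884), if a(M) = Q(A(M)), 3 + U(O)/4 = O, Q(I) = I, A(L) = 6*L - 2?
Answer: 44339791/233942 ≈ 189.53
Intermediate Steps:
r(x, G) = 3 + 2*x (r(x, G) = (3 + x) + x = 3 + 2*x)
A(L) = -2 + 6*L
U(O) = -12 + 4*O
a(M) = -2 + 6*M
a(U(r(4, 3))) + 218378/(-467884) = (-2 + 6*(-12 + 4*(3 + 2*4))) + 218378/(-467884) = (-2 + 6*(-12 + 4*(3 + 8))) + 218378*(-1/467884) = (-2 + 6*(-12 + 4*11)) - 109189/233942 = (-2 + 6*(-12 + 44)) - 109189/233942 = (-2 + 6*32) - 109189/233942 = (-2 + 192) - 109189/233942 = 190 - 109189/233942 = 44339791/233942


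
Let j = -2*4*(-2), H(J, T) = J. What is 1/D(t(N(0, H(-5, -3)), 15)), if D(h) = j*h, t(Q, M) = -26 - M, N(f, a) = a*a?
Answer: -1/656 ≈ -0.0015244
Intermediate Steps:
j = 16 (j = -8*(-2) = 16)
N(f, a) = a²
D(h) = 16*h
1/D(t(N(0, H(-5, -3)), 15)) = 1/(16*(-26 - 1*15)) = 1/(16*(-26 - 15)) = 1/(16*(-41)) = 1/(-656) = -1/656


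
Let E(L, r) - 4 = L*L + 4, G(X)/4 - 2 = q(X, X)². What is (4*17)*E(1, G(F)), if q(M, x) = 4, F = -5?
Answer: 612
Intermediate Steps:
G(X) = 72 (G(X) = 8 + 4*4² = 8 + 4*16 = 8 + 64 = 72)
E(L, r) = 8 + L² (E(L, r) = 4 + (L*L + 4) = 4 + (L² + 4) = 4 + (4 + L²) = 8 + L²)
(4*17)*E(1, G(F)) = (4*17)*(8 + 1²) = 68*(8 + 1) = 68*9 = 612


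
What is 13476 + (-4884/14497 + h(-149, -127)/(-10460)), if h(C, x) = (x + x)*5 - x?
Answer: 2043447526551/151638620 ≈ 13476.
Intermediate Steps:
h(C, x) = 9*x (h(C, x) = (2*x)*5 - x = 10*x - x = 9*x)
13476 + (-4884/14497 + h(-149, -127)/(-10460)) = 13476 + (-4884/14497 + (9*(-127))/(-10460)) = 13476 + (-4884*1/14497 - 1143*(-1/10460)) = 13476 + (-4884/14497 + 1143/10460) = 13476 - 34516569/151638620 = 2043447526551/151638620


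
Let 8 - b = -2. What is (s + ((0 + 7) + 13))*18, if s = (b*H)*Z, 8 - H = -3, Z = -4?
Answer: -7560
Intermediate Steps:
b = 10 (b = 8 - 1*(-2) = 8 + 2 = 10)
H = 11 (H = 8 - 1*(-3) = 8 + 3 = 11)
s = -440 (s = (10*11)*(-4) = 110*(-4) = -440)
(s + ((0 + 7) + 13))*18 = (-440 + ((0 + 7) + 13))*18 = (-440 + (7 + 13))*18 = (-440 + 20)*18 = -420*18 = -7560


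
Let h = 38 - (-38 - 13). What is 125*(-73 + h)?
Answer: 2000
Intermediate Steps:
h = 89 (h = 38 - 1*(-51) = 38 + 51 = 89)
125*(-73 + h) = 125*(-73 + 89) = 125*16 = 2000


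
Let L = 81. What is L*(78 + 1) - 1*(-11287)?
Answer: 17686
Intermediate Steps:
L*(78 + 1) - 1*(-11287) = 81*(78 + 1) - 1*(-11287) = 81*79 + 11287 = 6399 + 11287 = 17686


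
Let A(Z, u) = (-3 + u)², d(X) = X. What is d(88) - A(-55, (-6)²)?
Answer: -1001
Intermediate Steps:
d(88) - A(-55, (-6)²) = 88 - (-3 + (-6)²)² = 88 - (-3 + 36)² = 88 - 1*33² = 88 - 1*1089 = 88 - 1089 = -1001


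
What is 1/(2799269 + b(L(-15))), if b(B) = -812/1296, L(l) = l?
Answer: 324/906962953 ≈ 3.5724e-7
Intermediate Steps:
b(B) = -203/324 (b(B) = -812*1/1296 = -203/324)
1/(2799269 + b(L(-15))) = 1/(2799269 - 203/324) = 1/(906962953/324) = 324/906962953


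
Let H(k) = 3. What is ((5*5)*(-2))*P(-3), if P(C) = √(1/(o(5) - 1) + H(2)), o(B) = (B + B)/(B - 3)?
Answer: -25*√13 ≈ -90.139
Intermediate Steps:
o(B) = 2*B/(-3 + B) (o(B) = (2*B)/(-3 + B) = 2*B/(-3 + B))
P(C) = √13/2 (P(C) = √(1/(2*5/(-3 + 5) - 1) + 3) = √(1/(2*5/2 - 1) + 3) = √(1/(2*5*(½) - 1) + 3) = √(1/(5 - 1) + 3) = √(1/4 + 3) = √(¼ + 3) = √(13/4) = √13/2)
((5*5)*(-2))*P(-3) = ((5*5)*(-2))*(√13/2) = (25*(-2))*(√13/2) = -25*√13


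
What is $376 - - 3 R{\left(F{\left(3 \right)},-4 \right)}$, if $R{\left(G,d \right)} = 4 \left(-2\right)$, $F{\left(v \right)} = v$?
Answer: $352$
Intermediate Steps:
$R{\left(G,d \right)} = -8$
$376 - - 3 R{\left(F{\left(3 \right)},-4 \right)} = 376 - \left(-3\right) \left(-8\right) = 376 - 24 = 352$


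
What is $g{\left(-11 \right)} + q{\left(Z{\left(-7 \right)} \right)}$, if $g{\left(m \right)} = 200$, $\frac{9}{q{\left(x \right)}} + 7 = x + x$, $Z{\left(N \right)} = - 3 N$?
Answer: $\frac{7009}{35} \approx 200.26$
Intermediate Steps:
$q{\left(x \right)} = \frac{9}{-7 + 2 x}$ ($q{\left(x \right)} = \frac{9}{-7 + \left(x + x\right)} = \frac{9}{-7 + 2 x}$)
$g{\left(-11 \right)} + q{\left(Z{\left(-7 \right)} \right)} = 200 + \frac{9}{-7 + 2 \left(\left(-3\right) \left(-7\right)\right)} = 200 + \frac{9}{-7 + 2 \cdot 21} = 200 + \frac{9}{-7 + 42} = 200 + \frac{9}{35} = \frac{7009}{35}$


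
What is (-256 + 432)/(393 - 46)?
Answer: 176/347 ≈ 0.50721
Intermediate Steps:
(-256 + 432)/(393 - 46) = 176/347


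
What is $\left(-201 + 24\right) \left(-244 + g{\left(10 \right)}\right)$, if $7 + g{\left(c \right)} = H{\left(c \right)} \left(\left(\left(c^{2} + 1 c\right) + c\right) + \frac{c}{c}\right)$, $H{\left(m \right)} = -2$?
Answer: $87261$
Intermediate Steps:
$g{\left(c \right)} = -9 - 4 c - 2 c^{2}$ ($g{\left(c \right)} = -7 - 2 \left(\left(\left(c^{2} + 1 c\right) + c\right) + \frac{c}{c}\right) = -7 - 2 \left(\left(\left(c^{2} + c\right) + c\right) + 1\right) = -7 - 2 \left(\left(\left(c + c^{2}\right) + c\right) + 1\right) = -7 - 2 \left(\left(c^{2} + 2 c\right) + 1\right) = -7 - 2 \left(1 + c^{2} + 2 c\right) = -7 - \left(2 + 2 c^{2} + 4 c\right) = -9 - 4 c - 2 c^{2}$)
$\left(-201 + 24\right) \left(-244 + g{\left(10 \right)}\right) = \left(-201 + 24\right) \left(-244 - \left(49 + 200\right)\right) = - 177 \left(-244 - 249\right) = \left(-177\right) \left(-493\right) = 87261$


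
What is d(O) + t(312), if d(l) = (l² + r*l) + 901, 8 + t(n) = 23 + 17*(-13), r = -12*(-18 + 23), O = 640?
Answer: 371895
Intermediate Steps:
r = -60 (r = -12*5 = -60)
t(n) = -206 (t(n) = -8 + (23 + 17*(-13)) = -8 + (23 - 221) = -8 - 198 = -206)
d(l) = 901 + l² - 60*l (d(l) = (l² - 60*l) + 901 = 901 + l² - 60*l)
d(O) + t(312) = (901 + 640² - 60*640) - 206 = (901 + 409600 - 38400) - 206 = 372101 - 206 = 371895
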